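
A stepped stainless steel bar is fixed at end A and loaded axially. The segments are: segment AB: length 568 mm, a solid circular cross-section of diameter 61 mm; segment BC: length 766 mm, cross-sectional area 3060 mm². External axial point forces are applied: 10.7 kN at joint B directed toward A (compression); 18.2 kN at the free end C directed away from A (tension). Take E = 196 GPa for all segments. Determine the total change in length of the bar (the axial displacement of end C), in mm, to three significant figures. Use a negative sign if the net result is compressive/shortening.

0.0307 mm

Internal axial forces (sectioning from the free end, tension +): N_BC = 18.2 kN, N_AB = 7.5 kN.
A_AB = 2922 mm².
δ_AB = 7500·568/(2922·196000) = 0.007437 mm
δ_BC = 18200·766/(3060·196000) = 0.02324 mm
δ = Σδ_i = 0.03068 mm.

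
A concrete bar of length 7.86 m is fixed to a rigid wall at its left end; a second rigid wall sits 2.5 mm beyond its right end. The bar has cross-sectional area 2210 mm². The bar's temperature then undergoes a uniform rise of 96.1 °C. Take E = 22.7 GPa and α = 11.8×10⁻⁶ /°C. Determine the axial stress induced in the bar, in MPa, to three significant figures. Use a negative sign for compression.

-18.5 MPa

Free thermal expansion αLΔT = 11.8e-6 · 7860 · 96.1 = 8.913 mm.
The walls engage after the gap closes; constrained expansion = 8.913 − 2.5 = 6.413 mm.
The walls impose strain ε = −(6.413)/7860 = -8.1591e-04; σ = Eε = 22700 · -8.1591e-04 = -18.52 MPa.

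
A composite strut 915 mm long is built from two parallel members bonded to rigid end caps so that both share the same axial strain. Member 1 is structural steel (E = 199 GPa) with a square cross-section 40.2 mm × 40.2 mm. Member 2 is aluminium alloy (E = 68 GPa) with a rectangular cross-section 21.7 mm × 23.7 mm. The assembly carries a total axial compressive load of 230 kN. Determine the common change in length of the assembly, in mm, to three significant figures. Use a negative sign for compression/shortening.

-0.590 mm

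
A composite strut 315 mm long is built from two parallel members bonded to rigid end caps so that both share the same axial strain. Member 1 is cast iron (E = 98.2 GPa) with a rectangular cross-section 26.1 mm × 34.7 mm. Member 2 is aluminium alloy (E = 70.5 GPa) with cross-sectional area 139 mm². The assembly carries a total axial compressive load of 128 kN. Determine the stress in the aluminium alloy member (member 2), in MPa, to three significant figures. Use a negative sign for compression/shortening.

-91.4 MPa

A_1 = 905.7 mm².
Equal strain + equilibrium ⇒ each member carries load in proportion to AE: A₁E₁ = 88940000 N, A₂E₂ = 9800000 N, ΣAE = 98740000 N.
σ₂ = P·E₂/ΣAE = -128000·70500/98740000 = -91.39 MPa.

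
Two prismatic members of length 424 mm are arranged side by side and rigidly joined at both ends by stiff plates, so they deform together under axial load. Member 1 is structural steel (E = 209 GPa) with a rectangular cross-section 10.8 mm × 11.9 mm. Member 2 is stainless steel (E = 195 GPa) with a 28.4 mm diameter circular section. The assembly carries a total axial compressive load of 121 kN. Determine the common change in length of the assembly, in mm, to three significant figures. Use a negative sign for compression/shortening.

-0.341 mm

A_1 = 128.5 mm².
A_2 = 633.5 mm².
Equal strain + equilibrium ⇒ each member carries load in proportion to AE: A₁E₁ = 26860000 N, A₂E₂ = 123500000 N, ΣAE = 150400000 N.
δ = PL/ΣAE = -121000·424/150400000 = -0.3411 mm.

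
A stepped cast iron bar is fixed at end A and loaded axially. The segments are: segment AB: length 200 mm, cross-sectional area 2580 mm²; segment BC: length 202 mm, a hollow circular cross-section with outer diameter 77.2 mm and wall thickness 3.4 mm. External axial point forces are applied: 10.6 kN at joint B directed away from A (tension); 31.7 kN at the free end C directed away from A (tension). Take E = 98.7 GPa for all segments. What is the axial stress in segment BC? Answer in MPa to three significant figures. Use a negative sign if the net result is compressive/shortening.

40.2 MPa

Internal axial forces (sectioning from the free end, tension +): N_BC = 31.7 kN, N_AB = 42.3 kN.
A_BC = 788.3 mm².
σ_BC = N_BC/A_BC = 31700/788.3 = 40.21 MPa.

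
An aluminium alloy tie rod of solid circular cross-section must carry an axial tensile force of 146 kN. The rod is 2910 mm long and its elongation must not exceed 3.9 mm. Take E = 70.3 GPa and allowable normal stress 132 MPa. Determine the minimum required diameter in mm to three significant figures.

Required area A ≥ P/σ_allow = 146000/132 = 1106 mm².
For a solid circular section, d ≥ √(4A/π) = 37.53 mm.
Elongation limit: A ≥ PL/(Eδ_allow) = 146000·2910/(70300·3.9) = 1550 mm² ⇒ d ≥ 44.42 mm.
The elongation limit governs.

44.4 mm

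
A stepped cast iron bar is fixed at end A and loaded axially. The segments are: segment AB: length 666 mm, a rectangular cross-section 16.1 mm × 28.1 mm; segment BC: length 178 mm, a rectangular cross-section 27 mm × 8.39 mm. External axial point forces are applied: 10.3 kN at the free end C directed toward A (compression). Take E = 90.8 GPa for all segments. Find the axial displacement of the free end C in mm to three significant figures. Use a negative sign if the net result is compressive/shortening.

Internal axial forces (sectioning from the free end, tension +): N_BC = -10.3 kN, N_AB = -10.3 kN.
A_AB = 452.4 mm².
A_BC = 226.5 mm².
δ_AB = -10300·666/(452.4·90800) = -0.167 mm
δ_BC = -10300·178/(226.5·90800) = -0.08913 mm
δ = Σδ_i = -0.2561 mm.

-0.256 mm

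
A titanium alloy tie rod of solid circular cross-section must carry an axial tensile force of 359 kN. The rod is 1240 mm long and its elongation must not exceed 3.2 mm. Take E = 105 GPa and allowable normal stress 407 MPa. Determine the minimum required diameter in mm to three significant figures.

41.1 mm

Required area A ≥ P/σ_allow = 359000/407 = 882.1 mm².
For a solid circular section, d ≥ √(4A/π) = 33.51 mm.
Elongation limit: A ≥ PL/(Eδ_allow) = 359000·1240/(105000·3.2) = 1325 mm² ⇒ d ≥ 41.07 mm.
The elongation limit governs.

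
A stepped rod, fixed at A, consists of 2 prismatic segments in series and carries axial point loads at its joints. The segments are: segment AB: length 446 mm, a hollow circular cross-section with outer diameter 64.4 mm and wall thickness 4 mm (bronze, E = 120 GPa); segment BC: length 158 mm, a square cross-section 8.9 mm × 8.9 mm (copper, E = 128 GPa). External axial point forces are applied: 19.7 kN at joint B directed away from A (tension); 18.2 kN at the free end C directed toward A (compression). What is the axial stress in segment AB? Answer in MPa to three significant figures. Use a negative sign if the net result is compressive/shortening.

1.98 MPa

Internal axial forces (sectioning from the free end, tension +): N_BC = -18.2 kN, N_AB = 1.5 kN.
A_AB = 759 mm².
σ_AB = N_AB/A_AB = 1500/759 = 1.976 MPa.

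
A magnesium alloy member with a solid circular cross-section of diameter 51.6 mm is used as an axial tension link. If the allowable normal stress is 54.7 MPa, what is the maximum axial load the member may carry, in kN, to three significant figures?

A = 2091 mm².
P_max = σ_allow · A = 54.7 · 2091 = 114400 N = 114.4 kN.

114 kN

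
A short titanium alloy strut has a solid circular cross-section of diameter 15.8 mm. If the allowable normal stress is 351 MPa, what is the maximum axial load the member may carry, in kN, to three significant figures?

A = 196.1 mm².
P_max = σ_allow · A = 351 · 196.1 = 68820 N = 68.82 kN.

68.8 kN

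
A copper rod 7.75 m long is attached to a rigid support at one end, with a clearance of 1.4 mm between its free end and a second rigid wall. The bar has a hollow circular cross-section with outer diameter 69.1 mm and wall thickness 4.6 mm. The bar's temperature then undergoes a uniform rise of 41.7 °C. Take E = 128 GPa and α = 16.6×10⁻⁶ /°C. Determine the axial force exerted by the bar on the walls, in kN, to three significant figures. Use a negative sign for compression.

-61.0 kN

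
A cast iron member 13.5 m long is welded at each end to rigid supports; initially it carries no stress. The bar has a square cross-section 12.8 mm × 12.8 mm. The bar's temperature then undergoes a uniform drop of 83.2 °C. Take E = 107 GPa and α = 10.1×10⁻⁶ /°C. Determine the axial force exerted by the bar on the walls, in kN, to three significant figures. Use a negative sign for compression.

Free thermal expansion αLΔT = 10.1e-6 · 13500 · -83.2 = -11.34 mm.
The walls impose strain ε = −(-11.34)/13500 = 8.4032e-04; σ = Eε = 107000 · 8.4032e-04 = 89.91 MPa.
Wall reaction R = σ·A = 89.91·163.8 = 14730 N = 14.73 kN.

14.7 kN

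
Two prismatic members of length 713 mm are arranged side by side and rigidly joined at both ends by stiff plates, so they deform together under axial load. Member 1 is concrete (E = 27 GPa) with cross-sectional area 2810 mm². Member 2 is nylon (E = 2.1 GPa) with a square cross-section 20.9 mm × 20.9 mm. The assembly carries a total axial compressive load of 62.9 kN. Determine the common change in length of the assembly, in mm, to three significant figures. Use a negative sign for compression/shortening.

A_2 = 436.8 mm².
Equal strain + equilibrium ⇒ each member carries load in proportion to AE: A₁E₁ = 75870000 N, A₂E₂ = 917300 N, ΣAE = 76790000 N.
δ = PL/ΣAE = -62900·713/76790000 = -0.5841 mm.

-0.584 mm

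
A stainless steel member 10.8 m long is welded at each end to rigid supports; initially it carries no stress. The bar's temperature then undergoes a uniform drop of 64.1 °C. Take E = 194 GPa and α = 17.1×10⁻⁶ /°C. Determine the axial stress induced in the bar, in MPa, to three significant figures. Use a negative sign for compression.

213 MPa

Free thermal expansion αLΔT = 17.1e-6 · 10800 · -64.1 = -11.84 mm.
The walls impose strain ε = −(-11.84)/10800 = 1.0961e-03; σ = Eε = 194000 · 1.0961e-03 = 212.6 MPa.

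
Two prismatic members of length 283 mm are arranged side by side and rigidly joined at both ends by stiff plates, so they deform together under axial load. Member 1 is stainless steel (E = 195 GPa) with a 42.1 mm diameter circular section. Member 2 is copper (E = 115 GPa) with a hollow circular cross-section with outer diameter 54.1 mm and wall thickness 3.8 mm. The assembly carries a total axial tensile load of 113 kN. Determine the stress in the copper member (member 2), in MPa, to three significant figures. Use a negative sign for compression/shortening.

38.2 MPa

A_1 = 1392 mm².
A_2 = 600.5 mm².
Equal strain + equilibrium ⇒ each member carries load in proportion to AE: A₁E₁ = 271400000 N, A₂E₂ = 69060000 N, ΣAE = 340500000 N.
σ₂ = P·E₂/ΣAE = 113000·115000/340500000 = 38.16 MPa.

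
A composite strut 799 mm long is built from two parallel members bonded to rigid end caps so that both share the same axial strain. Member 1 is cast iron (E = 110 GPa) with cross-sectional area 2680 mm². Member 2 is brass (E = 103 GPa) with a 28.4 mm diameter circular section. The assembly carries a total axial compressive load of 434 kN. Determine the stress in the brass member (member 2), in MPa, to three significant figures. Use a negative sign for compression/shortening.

-124 MPa

A_2 = 633.5 mm².
Equal strain + equilibrium ⇒ each member carries load in proportion to AE: A₁E₁ = 294800000 N, A₂E₂ = 65250000 N, ΣAE = 360000000 N.
σ₂ = P·E₂/ΣAE = -434000·103000/360000000 = -124.2 MPa.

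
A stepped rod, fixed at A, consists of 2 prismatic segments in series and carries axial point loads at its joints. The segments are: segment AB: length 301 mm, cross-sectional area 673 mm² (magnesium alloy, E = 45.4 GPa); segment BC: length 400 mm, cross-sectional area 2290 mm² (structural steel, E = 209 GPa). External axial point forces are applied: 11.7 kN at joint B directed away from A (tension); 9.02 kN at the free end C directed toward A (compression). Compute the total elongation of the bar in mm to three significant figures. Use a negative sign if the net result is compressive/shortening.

Internal axial forces (sectioning from the free end, tension +): N_BC = -9.02 kN, N_AB = 2.68 kN.
δ_AB = 2680·301/(673·45400) = 0.0264 mm
δ_BC = -9020·400/(2290·209000) = -0.007538 mm
δ = Σδ_i = 0.01886 mm.

0.0189 mm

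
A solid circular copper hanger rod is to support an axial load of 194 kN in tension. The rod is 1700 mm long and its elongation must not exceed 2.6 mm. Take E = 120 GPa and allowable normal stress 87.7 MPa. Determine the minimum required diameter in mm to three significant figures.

Required area A ≥ P/σ_allow = 194000/87.7 = 2212 mm².
For a solid circular section, d ≥ √(4A/π) = 53.07 mm.
Elongation limit: A ≥ PL/(Eδ_allow) = 194000·1700/(120000·2.6) = 1057 mm² ⇒ d ≥ 36.69 mm.
The stress limit governs.

53.1 mm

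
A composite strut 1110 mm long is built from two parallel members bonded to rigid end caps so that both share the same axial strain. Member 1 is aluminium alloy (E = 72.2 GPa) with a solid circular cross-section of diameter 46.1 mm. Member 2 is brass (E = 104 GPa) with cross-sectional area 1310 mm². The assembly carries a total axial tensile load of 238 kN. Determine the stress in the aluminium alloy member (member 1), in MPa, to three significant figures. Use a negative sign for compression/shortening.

A_1 = 1669 mm².
Equal strain + equilibrium ⇒ each member carries load in proportion to AE: A₁E₁ = 120500000 N, A₂E₂ = 136200000 N, ΣAE = 256800000 N.
σ₁ = P·E₁/ΣAE = 238000·72200/256800000 = 66.93 MPa.

66.9 MPa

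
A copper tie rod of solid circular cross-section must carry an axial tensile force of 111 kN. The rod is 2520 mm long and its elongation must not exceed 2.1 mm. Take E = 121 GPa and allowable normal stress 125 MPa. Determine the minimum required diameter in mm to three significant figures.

37.4 mm

Required area A ≥ P/σ_allow = 111000/125 = 888 mm².
For a solid circular section, d ≥ √(4A/π) = 33.62 mm.
Elongation limit: A ≥ PL/(Eδ_allow) = 111000·2520/(121000·2.1) = 1101 mm² ⇒ d ≥ 37.44 mm.
The elongation limit governs.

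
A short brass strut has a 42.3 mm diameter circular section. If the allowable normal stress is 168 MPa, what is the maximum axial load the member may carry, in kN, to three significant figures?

236 kN

A = 1405 mm².
P_max = σ_allow · A = 168 · 1405 = 236100 N = 236.1 kN.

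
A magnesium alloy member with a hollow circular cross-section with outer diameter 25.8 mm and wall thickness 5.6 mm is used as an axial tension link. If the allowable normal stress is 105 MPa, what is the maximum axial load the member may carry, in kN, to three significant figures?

37.3 kN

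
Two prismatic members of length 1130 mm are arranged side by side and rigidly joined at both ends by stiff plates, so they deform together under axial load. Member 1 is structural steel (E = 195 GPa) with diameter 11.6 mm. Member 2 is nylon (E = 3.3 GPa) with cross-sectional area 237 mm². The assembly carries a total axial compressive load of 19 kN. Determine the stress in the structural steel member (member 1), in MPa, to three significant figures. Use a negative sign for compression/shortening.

-173 MPa

A_1 = 105.7 mm².
Equal strain + equilibrium ⇒ each member carries load in proportion to AE: A₁E₁ = 20610000 N, A₂E₂ = 782100 N, ΣAE = 21390000 N.
σ₁ = P·E₁/ΣAE = -19000·195000/21390000 = -173.2 MPa.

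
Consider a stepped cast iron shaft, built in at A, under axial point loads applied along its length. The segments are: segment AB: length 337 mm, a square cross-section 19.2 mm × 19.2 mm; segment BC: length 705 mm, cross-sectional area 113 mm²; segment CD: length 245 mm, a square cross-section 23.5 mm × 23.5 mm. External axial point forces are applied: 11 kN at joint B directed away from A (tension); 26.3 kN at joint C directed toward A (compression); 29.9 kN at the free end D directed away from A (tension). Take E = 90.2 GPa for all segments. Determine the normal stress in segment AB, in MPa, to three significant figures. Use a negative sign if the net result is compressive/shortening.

39.6 MPa

Internal axial forces (sectioning from the free end, tension +): N_CD = 29.9 kN, N_BC = 3.6 kN, N_AB = 14.6 kN.
A_AB = 368.6 mm².
σ_AB = N_AB/A_AB = 14600/368.6 = 39.61 MPa.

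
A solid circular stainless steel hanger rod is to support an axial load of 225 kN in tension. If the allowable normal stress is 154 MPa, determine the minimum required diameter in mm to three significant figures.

43.1 mm

Required area A ≥ P/σ_allow = 225000/154 = 1461 mm².
For a solid circular section, d ≥ √(4A/π) = 43.13 mm.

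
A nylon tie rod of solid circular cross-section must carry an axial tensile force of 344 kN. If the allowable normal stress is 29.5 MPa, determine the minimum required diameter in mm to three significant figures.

122 mm

Required area A ≥ P/σ_allow = 344000/29.5 = 11660 mm².
For a solid circular section, d ≥ √(4A/π) = 121.8 mm.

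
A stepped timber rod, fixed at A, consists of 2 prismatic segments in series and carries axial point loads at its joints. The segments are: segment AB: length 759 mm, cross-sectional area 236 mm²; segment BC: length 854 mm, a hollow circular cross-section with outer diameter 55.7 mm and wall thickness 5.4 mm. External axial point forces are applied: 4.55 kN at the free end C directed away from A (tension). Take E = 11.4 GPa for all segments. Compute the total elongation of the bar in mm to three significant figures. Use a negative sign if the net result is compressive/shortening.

1.68 mm

Internal axial forces (sectioning from the free end, tension +): N_BC = 4.55 kN, N_AB = 4.55 kN.
A_BC = 853.3 mm².
δ_AB = 4550·759/(236·11400) = 1.284 mm
δ_BC = 4550·854/(853.3·11400) = 0.3994 mm
δ = Σδ_i = 1.683 mm.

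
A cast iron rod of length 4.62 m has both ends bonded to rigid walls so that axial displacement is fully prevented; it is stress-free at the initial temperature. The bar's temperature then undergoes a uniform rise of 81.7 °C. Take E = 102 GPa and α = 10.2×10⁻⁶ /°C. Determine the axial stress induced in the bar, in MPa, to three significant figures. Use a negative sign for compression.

-85.0 MPa

Free thermal expansion αLΔT = 10.2e-6 · 4620 · 81.7 = 3.85 mm.
The walls impose strain ε = −(3.85)/4620 = -8.3334e-04; σ = Eε = 102000 · -8.3334e-04 = -85 MPa.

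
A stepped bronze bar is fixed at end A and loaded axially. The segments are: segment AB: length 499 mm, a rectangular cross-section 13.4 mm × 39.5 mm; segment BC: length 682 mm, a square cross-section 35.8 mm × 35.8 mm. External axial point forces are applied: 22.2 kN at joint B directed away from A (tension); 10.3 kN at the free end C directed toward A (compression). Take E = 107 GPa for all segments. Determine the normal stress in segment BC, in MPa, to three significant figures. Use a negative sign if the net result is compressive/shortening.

Internal axial forces (sectioning from the free end, tension +): N_BC = -10.3 kN, N_AB = 11.9 kN.
A_BC = 1282 mm².
σ_BC = N_BC/A_BC = -10300/1282 = -8.037 MPa.

-8.04 MPa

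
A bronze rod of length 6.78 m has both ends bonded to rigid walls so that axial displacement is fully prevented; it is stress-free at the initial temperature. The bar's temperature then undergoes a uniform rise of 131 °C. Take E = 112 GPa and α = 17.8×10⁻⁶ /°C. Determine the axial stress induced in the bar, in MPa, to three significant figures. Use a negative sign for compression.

Free thermal expansion αLΔT = 17.8e-6 · 6780 · 131 = 15.81 mm.
The walls impose strain ε = −(15.81)/6780 = -2.3318e-03; σ = Eε = 112000 · -2.3318e-03 = -261.2 MPa.

-261 MPa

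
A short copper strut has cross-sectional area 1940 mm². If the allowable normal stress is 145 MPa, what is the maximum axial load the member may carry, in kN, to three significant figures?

P_max = σ_allow · A = 145 · 1940 = 281300 N = 281.3 kN.

281 kN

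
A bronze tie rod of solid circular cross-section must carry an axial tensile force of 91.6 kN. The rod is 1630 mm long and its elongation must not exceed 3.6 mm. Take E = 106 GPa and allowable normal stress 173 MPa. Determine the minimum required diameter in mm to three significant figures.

Required area A ≥ P/σ_allow = 91600/173 = 529.5 mm².
For a solid circular section, d ≥ √(4A/π) = 25.96 mm.
Elongation limit: A ≥ PL/(Eδ_allow) = 91600·1630/(106000·3.6) = 391.3 mm² ⇒ d ≥ 22.32 mm.
The stress limit governs.

26.0 mm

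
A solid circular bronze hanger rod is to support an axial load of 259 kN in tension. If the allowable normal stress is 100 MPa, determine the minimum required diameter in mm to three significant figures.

57.4 mm

Required area A ≥ P/σ_allow = 259000/100 = 2590 mm².
For a solid circular section, d ≥ √(4A/π) = 57.43 mm.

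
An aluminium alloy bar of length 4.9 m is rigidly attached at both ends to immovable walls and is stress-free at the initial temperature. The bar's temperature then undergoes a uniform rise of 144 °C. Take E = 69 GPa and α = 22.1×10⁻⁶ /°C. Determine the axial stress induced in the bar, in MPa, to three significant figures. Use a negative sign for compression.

-220 MPa

Free thermal expansion αLΔT = 22.1e-6 · 4900 · 144 = 15.59 mm.
The walls impose strain ε = −(15.59)/4900 = -3.1824e-03; σ = Eε = 69000 · -3.1824e-03 = -219.6 MPa.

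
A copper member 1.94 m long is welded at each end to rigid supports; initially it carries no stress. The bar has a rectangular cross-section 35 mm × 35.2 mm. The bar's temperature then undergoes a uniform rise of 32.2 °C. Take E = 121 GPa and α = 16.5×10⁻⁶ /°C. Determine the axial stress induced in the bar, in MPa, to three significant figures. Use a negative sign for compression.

Free thermal expansion αLΔT = 16.5e-6 · 1940 · 32.2 = 1.031 mm.
The walls impose strain ε = −(1.031)/1940 = -5.3130e-04; σ = Eε = 121000 · -5.3130e-04 = -64.29 MPa.

-64.3 MPa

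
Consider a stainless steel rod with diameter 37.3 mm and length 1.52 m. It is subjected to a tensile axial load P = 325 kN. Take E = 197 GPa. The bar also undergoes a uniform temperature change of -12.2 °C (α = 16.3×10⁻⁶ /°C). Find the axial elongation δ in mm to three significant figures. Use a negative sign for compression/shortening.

1.99 mm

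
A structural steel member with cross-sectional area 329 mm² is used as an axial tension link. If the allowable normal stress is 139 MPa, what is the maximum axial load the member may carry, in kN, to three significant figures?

P_max = σ_allow · A = 139 · 329 = 45730 N = 45.73 kN.

45.7 kN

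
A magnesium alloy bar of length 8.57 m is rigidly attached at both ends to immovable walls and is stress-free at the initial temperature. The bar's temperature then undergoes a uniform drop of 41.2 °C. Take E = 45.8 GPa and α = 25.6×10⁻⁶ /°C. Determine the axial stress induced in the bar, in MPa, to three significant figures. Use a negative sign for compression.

48.3 MPa

Free thermal expansion αLΔT = 25.6e-6 · 8570 · -41.2 = -9.039 mm.
The walls impose strain ε = −(-9.039)/8570 = 1.0547e-03; σ = Eε = 45800 · 1.0547e-03 = 48.31 MPa.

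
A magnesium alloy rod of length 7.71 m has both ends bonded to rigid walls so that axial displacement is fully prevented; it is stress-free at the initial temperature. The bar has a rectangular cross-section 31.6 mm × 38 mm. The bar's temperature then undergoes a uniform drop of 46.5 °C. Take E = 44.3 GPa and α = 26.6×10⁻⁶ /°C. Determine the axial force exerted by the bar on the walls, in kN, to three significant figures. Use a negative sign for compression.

65.8 kN

Free thermal expansion αLΔT = 26.6e-6 · 7710 · -46.5 = -9.536 mm.
The walls impose strain ε = −(-9.536)/7710 = 1.2369e-03; σ = Eε = 44300 · 1.2369e-03 = 54.79 MPa.
Wall reaction R = σ·A = 54.79·1201 = 65800 N = 65.8 kN.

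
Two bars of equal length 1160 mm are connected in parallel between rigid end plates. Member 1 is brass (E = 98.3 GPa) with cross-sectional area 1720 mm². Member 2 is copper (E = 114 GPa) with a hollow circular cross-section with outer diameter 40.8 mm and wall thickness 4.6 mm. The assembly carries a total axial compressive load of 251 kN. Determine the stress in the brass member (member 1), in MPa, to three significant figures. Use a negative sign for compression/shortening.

-108 MPa

A_2 = 523.1 mm².
Equal strain + equilibrium ⇒ each member carries load in proportion to AE: A₁E₁ = 169100000 N, A₂E₂ = 59640000 N, ΣAE = 228700000 N.
σ₁ = P·E₁/ΣAE = -251000·98300/228700000 = -107.9 MPa.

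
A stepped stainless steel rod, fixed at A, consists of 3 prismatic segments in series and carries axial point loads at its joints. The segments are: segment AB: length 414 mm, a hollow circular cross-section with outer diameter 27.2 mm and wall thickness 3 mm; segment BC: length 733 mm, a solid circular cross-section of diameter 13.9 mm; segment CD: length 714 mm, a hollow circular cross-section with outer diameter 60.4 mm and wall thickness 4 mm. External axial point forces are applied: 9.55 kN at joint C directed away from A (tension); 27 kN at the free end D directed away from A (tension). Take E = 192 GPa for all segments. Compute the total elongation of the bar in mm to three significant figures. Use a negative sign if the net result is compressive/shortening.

1.41 mm

Internal axial forces (sectioning from the free end, tension +): N_CD = 27 kN, N_BC = 36.55 kN, N_AB = 36.55 kN.
A_AB = 228.1 mm².
A_BC = 151.7 mm².
A_CD = 708.7 mm².
δ_AB = 36550·414/(228.1·192000) = 0.3455 mm
δ_BC = 36550·733/(151.7·192000) = 0.9195 mm
δ_CD = 27000·714/(708.7·192000) = 0.1417 mm
δ = Σδ_i = 1.407 mm.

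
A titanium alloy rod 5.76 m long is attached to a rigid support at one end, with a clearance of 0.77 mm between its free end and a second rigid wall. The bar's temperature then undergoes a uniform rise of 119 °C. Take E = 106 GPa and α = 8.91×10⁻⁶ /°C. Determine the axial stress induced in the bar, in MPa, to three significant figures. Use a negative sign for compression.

Free thermal expansion αLΔT = 8.91e-6 · 5760 · 119 = 6.107 mm.
The walls engage after the gap closes; constrained expansion = 6.107 − 0.77 = 5.337 mm.
The walls impose strain ε = −(5.337)/5760 = -9.2661e-04; σ = Eε = 106000 · -9.2661e-04 = -98.22 MPa.

-98.2 MPa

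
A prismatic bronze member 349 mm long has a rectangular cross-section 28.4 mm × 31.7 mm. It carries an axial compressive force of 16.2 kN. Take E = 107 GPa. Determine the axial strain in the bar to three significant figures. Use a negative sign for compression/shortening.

-1.68e-04

A = 900.3 mm².
σ = N/A = -17.99 MPa; ε = σ/E = -17.99/107000 = -1.682e-04.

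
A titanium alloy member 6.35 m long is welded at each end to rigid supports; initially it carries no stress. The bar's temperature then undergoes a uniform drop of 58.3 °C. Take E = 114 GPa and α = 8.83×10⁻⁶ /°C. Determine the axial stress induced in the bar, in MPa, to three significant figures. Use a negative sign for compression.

58.7 MPa

Free thermal expansion αLΔT = 8.83e-6 · 6350 · -58.3 = -3.269 mm.
The walls impose strain ε = −(-3.269)/6350 = 5.1479e-04; σ = Eε = 114000 · 5.1479e-04 = 58.69 MPa.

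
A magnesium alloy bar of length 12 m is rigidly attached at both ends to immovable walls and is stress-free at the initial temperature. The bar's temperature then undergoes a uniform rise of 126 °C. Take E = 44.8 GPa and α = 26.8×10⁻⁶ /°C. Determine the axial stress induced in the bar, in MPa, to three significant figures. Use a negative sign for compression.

-151 MPa

Free thermal expansion αLΔT = 26.8e-6 · 12000 · 126 = 40.52 mm.
The walls impose strain ε = −(40.52)/12000 = -3.3768e-03; σ = Eε = 44800 · -3.3768e-03 = -151.3 MPa.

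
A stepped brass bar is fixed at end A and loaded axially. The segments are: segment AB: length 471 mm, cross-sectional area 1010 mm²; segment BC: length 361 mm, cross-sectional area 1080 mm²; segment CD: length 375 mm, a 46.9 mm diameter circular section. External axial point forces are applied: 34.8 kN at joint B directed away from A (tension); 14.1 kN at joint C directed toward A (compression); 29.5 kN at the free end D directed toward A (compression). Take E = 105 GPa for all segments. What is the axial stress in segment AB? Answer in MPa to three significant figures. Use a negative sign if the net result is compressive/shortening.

-8.71 MPa

Internal axial forces (sectioning from the free end, tension +): N_CD = -29.5 kN, N_BC = -43.6 kN, N_AB = -8.8 kN.
σ_AB = N_AB/A_AB = -8800/1010 = -8.713 MPa.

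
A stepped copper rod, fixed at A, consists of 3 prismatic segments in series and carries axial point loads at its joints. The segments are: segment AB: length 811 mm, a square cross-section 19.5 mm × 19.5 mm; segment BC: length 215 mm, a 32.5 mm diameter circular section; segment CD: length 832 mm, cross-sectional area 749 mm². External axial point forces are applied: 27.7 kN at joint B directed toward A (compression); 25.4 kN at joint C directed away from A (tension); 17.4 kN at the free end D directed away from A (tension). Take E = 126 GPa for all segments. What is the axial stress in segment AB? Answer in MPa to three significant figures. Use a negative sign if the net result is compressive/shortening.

39.7 MPa

Internal axial forces (sectioning from the free end, tension +): N_CD = 17.4 kN, N_BC = 42.8 kN, N_AB = 15.1 kN.
A_AB = 380.2 mm².
σ_AB = N_AB/A_AB = 15100/380.2 = 39.71 MPa.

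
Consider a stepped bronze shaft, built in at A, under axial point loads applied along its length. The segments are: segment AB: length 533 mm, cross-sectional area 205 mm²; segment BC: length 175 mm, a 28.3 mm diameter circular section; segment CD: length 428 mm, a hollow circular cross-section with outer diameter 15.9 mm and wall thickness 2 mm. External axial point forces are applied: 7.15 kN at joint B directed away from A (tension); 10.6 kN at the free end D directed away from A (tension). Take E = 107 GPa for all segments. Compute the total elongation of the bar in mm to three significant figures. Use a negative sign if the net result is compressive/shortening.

0.944 mm

Internal axial forces (sectioning from the free end, tension +): N_CD = 10.6 kN, N_BC = 10.6 kN, N_AB = 17.75 kN.
A_BC = 629 mm².
A_CD = 87.34 mm².
δ_AB = 17750·533/(205·107000) = 0.4313 mm
δ_BC = 10600·175/(629·107000) = 0.02756 mm
δ_CD = 10600·428/(87.34·107000) = 0.4855 mm
δ = Σδ_i = 0.9443 mm.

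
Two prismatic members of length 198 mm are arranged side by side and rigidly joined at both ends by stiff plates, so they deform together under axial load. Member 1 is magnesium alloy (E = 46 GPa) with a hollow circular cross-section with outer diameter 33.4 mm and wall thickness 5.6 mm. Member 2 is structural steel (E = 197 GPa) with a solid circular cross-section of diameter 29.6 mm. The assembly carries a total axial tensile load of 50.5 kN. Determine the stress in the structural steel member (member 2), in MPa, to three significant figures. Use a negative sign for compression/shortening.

A_1 = 489.1 mm².
A_2 = 688.1 mm².
Equal strain + equilibrium ⇒ each member carries load in proportion to AE: A₁E₁ = 22500000 N, A₂E₂ = 135600000 N, ΣAE = 158100000 N.
σ₂ = P·E₂/ΣAE = 50500·197000/158100000 = 62.94 MPa.

62.9 MPa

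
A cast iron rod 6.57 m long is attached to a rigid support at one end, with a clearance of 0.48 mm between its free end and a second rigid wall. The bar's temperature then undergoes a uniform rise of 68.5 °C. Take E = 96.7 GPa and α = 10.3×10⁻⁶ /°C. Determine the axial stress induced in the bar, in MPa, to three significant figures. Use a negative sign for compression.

-61.2 MPa

Free thermal expansion αLΔT = 10.3e-6 · 6570 · 68.5 = 4.635 mm.
The walls engage after the gap closes; constrained expansion = 4.635 − 0.48 = 4.155 mm.
The walls impose strain ε = −(4.155)/6570 = -6.3249e-04; σ = Eε = 96700 · -6.3249e-04 = -61.16 MPa.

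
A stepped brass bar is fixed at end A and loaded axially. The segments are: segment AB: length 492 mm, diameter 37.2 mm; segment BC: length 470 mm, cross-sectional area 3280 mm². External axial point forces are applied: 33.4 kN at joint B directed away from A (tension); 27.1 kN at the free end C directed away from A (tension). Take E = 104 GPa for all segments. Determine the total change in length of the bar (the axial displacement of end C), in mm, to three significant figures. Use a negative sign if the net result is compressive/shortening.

0.301 mm

Internal axial forces (sectioning from the free end, tension +): N_BC = 27.1 kN, N_AB = 60.5 kN.
A_AB = 1087 mm².
δ_AB = 60500·492/(1087·104000) = 0.2633 mm
δ_BC = 27100·470/(3280·104000) = 0.03734 mm
δ = Σδ_i = 0.3007 mm.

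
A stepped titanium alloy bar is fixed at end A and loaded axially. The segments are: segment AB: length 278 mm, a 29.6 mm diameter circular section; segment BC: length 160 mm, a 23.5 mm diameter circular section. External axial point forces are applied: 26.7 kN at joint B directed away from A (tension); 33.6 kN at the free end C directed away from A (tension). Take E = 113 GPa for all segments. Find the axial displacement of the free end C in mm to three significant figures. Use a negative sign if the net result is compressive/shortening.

Internal axial forces (sectioning from the free end, tension +): N_BC = 33.6 kN, N_AB = 60.3 kN.
A_AB = 688.1 mm².
A_BC = 433.7 mm².
δ_AB = 60300·278/(688.1·113000) = 0.2156 mm
δ_BC = 33600·160/(433.7·113000) = 0.1097 mm
δ = Σδ_i = 0.3253 mm.

0.325 mm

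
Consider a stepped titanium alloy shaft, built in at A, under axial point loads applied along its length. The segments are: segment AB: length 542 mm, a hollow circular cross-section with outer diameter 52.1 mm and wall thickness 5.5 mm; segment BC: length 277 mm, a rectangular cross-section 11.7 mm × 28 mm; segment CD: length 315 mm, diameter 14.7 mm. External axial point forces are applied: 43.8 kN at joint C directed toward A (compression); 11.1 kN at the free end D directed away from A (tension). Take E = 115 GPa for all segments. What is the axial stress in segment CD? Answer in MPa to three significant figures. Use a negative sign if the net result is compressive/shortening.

65.4 MPa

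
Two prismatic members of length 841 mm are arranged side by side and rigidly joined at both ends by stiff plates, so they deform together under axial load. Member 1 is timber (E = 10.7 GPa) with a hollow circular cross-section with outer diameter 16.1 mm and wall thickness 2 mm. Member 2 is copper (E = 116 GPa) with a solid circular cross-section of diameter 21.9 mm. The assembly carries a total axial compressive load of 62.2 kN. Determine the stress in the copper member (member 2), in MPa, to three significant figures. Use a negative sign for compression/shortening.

-162 MPa

A_1 = 88.59 mm².
A_2 = 376.7 mm².
Equal strain + equilibrium ⇒ each member carries load in proportion to AE: A₁E₁ = 947900 N, A₂E₂ = 43700000 N, ΣAE = 44640000 N.
σ₂ = P·E₂/ΣAE = -62200·116000/44640000 = -161.6 MPa.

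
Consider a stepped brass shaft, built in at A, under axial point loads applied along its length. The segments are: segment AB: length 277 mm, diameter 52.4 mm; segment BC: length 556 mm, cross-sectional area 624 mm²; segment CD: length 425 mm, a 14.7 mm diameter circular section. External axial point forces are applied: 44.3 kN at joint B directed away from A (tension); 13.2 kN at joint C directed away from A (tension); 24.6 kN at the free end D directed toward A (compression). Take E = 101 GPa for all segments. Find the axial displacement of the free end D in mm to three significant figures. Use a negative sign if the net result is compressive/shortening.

-0.669 mm

Internal axial forces (sectioning from the free end, tension +): N_CD = -24.6 kN, N_BC = -11.4 kN, N_AB = 32.9 kN.
A_AB = 2157 mm².
A_CD = 169.7 mm².
δ_AB = 32900·277/(2157·101000) = 0.04184 mm
δ_BC = -11400·556/(624·101000) = -0.1006 mm
δ_CD = -24600·425/(169.7·101000) = -0.6099 mm
δ = Σδ_i = -0.6687 mm.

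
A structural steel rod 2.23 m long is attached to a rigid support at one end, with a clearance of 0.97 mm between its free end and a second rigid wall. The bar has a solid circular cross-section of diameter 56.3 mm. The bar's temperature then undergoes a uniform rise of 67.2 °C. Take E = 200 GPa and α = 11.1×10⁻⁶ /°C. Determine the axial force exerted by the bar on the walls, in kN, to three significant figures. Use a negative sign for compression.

Free thermal expansion αLΔT = 11.1e-6 · 2230 · 67.2 = 1.663 mm.
The walls engage after the gap closes; constrained expansion = 1.663 − 0.97 = 0.6934 mm.
The walls impose strain ε = −(0.6934)/2230 = -3.1094e-04; σ = Eε = 200000 · -3.1094e-04 = -62.19 MPa.
Wall reaction R = σ·A = -62.19·2489 = -154800 N = -154.8 kN.

-155 kN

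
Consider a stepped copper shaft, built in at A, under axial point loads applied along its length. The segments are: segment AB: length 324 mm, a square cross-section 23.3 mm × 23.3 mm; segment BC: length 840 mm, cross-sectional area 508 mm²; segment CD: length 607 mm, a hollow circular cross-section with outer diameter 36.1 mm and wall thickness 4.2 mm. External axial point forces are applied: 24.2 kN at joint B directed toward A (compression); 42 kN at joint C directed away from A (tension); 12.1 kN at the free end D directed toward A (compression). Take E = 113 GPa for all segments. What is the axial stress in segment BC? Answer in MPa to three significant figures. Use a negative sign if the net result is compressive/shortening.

Internal axial forces (sectioning from the free end, tension +): N_CD = -12.1 kN, N_BC = 29.9 kN, N_AB = 5.7 kN.
σ_BC = N_BC/A_BC = 29900/508 = 58.86 MPa.

58.9 MPa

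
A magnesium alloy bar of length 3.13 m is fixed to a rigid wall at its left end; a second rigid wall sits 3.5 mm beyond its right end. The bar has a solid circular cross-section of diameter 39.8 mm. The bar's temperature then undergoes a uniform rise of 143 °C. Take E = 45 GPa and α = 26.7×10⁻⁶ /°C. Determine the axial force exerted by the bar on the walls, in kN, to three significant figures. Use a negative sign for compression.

-151 kN

Free thermal expansion αLΔT = 26.7e-6 · 3130 · 143 = 11.95 mm.
The walls engage after the gap closes; constrained expansion = 11.95 − 3.5 = 8.451 mm.
The walls impose strain ε = −(8.451)/3130 = -2.6999e-03; σ = Eε = 45000 · -2.6999e-03 = -121.5 MPa.
Wall reaction R = σ·A = -121.5·1244 = -151200 N = -151.2 kN.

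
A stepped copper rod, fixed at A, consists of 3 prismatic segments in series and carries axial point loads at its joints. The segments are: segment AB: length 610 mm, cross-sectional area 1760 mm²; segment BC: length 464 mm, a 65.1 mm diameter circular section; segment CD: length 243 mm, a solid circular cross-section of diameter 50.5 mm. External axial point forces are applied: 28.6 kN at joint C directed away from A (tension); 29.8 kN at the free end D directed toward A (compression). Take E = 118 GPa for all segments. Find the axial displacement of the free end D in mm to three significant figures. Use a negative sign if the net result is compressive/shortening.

Internal axial forces (sectioning from the free end, tension +): N_CD = -29.8 kN, N_BC = -1.2 kN, N_AB = -1.2 kN.
A_BC = 3329 mm².
A_CD = 2003 mm².
δ_AB = -1200·610/(1760·118000) = -0.003525 mm
δ_BC = -1200·464/(3329·118000) = -0.001418 mm
δ_CD = -29800·243/(2003·118000) = -0.03064 mm
δ = Σδ_i = -0.03558 mm.

-0.0356 mm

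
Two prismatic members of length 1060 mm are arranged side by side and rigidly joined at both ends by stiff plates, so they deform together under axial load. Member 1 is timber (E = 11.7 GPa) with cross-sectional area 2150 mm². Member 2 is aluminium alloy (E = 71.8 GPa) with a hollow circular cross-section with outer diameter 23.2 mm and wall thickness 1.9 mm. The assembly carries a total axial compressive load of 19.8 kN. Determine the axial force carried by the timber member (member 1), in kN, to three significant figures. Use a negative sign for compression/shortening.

A_2 = 127.1 mm².
Equal strain + equilibrium ⇒ each member carries load in proportion to AE: A₁E₁ = 25160000 N, A₂E₂ = 9129000 N, ΣAE = 34280000 N.
F₁ = P·A₁E₁/ΣAE = -19800·25160000/34280000 = -14530 N.

-14.5 kN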